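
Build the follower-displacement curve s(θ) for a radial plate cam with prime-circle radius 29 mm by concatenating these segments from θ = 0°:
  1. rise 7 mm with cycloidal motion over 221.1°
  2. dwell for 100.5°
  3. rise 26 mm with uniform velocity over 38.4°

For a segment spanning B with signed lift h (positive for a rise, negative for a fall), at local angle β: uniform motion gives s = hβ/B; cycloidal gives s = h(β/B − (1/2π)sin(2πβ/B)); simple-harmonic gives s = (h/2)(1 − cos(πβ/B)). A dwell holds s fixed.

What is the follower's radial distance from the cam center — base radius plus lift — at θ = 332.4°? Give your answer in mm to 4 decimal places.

seg 1 [0°–221.1°] cycloidal, h=7: full span → s += 7 → s = 7.0000
seg 2 [221.1°–321.6°] dwell: s stays 7.0000
seg 3 [321.6°–360°] uniform, h=26: θ=332.4° here. β=10.8, B=38.4. 26·10.8/38.4 = 7.3125 → s = 14.3125
radial distance = base radius + s = 29 + 14.3125 = 43.3125

43.3125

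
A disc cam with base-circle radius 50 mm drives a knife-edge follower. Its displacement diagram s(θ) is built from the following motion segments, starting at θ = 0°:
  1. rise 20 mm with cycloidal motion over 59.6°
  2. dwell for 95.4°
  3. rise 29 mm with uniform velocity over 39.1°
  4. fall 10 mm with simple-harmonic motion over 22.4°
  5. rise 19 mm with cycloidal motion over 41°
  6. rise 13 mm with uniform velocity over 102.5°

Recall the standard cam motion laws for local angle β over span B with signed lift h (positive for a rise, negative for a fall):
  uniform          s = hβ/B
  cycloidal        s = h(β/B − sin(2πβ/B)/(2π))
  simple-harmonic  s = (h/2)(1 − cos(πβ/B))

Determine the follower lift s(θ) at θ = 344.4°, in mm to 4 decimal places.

seg 1 [0°–59.6°] cycloidal, h=20: full span → s += 20 → s = 20.0000
seg 2 [59.6°–155°] dwell: s stays 20.0000
seg 3 [155°–194.1°] uniform, h=29: full span → s += 29 → s = 49.0000
seg 4 [194.1°–216.5°] simple-harmonic, h=-10: full span → s += -10 → s = 39.0000
seg 5 [216.5°–257.5°] cycloidal, h=19: full span → s += 19 → s = 58.0000
seg 6 [257.5°–360°] uniform, h=13: θ=344.4° here. β=86.9, B=102.5. 13·86.9/102.5 = 11.0215 → s = 69.0215

69.0215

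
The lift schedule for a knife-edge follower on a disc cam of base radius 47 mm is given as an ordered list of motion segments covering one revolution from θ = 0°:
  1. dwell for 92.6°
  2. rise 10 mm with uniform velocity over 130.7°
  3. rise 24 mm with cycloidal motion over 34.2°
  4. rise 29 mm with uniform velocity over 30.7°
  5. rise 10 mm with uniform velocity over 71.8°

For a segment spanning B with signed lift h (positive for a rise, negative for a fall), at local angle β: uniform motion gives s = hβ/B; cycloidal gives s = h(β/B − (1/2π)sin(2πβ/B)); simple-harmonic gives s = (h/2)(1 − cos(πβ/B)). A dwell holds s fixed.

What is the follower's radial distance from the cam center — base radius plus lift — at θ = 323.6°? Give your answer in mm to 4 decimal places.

seg 1 [0°–92.6°] dwell: s stays 0.0000
seg 2 [92.6°–223.3°] uniform, h=10: full span → s += 10 → s = 10.0000
seg 3 [223.3°–257.5°] cycloidal, h=24: full span → s += 24 → s = 34.0000
seg 4 [257.5°–288.2°] uniform, h=29: full span → s += 29 → s = 63.0000
seg 5 [288.2°–360°] uniform, h=10: θ=323.6° here. β=35.4, B=71.8. 10·35.4/71.8 = 4.9304 → s = 67.9304
radial distance = base radius + s = 47 + 67.9304 = 114.9304

114.9304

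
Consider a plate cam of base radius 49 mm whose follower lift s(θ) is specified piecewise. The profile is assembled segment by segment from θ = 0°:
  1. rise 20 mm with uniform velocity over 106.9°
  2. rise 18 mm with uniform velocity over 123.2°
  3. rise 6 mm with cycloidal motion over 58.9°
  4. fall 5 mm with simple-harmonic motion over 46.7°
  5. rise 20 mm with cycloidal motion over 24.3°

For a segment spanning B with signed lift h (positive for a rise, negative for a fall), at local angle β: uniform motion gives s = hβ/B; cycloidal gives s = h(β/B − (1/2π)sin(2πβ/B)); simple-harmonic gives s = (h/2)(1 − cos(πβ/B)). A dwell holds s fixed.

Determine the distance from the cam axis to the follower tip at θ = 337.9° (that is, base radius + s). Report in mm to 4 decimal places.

seg 1 [0°–106.9°] uniform, h=20: full span → s += 20 → s = 20.0000
seg 2 [106.9°–230.1°] uniform, h=18: full span → s += 18 → s = 38.0000
seg 3 [230.1°–289°] cycloidal, h=6: full span → s += 6 → s = 44.0000
seg 4 [289°–335.7°] simple-harmonic, h=-5: full span → s += -5 → s = 39.0000
seg 5 [335.7°–360°] cycloidal, h=20: θ=337.9° here. β=2.2, B=24.3. 20·(0.0905 − sin(2π·0.0905)/(2π)) = 0.0961 → s = 39.0961
radial distance = base radius + s = 49 + 39.0961 = 88.0961

88.0961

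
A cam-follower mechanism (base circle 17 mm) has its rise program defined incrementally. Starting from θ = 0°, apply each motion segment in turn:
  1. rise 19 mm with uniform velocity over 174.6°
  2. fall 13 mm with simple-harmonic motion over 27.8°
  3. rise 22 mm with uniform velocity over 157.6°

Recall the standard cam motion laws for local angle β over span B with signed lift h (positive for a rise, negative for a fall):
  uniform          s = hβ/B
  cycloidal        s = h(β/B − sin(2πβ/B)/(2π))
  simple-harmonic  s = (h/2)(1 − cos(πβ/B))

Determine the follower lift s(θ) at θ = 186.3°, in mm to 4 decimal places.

seg 1 [0°–174.6°] uniform, h=19: full span → s += 19 → s = 19.0000
seg 2 [174.6°–202.4°] simple-harmonic, h=-13: θ=186.3° here. β=11.7, B=27.8. -13/2·(1 − cos(π·0.4209)) = -4.9006 → s = 14.0994

14.0994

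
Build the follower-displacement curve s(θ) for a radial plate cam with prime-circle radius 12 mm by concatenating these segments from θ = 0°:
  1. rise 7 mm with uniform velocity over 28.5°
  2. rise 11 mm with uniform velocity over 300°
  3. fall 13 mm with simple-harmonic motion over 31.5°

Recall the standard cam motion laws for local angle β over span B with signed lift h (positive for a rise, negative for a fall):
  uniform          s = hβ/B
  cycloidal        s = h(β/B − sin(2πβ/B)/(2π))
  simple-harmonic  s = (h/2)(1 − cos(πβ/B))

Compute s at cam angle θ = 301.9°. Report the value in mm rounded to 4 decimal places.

seg 1 [0°–28.5°] uniform, h=7: full span → s += 7 → s = 7.0000
seg 2 [28.5°–328.5°] uniform, h=11: θ=301.9° here. β=273.4, B=300. 11·273.4/300 = 10.0247 → s = 17.0247

17.0247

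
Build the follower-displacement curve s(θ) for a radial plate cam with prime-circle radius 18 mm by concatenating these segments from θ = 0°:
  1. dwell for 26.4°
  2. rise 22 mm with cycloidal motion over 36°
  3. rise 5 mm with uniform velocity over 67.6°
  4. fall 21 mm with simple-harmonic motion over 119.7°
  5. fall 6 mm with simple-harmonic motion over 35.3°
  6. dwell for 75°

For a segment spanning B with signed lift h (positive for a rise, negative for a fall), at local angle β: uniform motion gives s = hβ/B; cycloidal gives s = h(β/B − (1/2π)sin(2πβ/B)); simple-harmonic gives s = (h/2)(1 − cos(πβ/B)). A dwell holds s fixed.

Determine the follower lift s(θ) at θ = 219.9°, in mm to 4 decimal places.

seg 1 [0°–26.4°] dwell: s stays 0.0000
seg 2 [26.4°–62.4°] cycloidal, h=22: full span → s += 22 → s = 22.0000
seg 3 [62.4°–130°] uniform, h=5: full span → s += 5 → s = 27.0000
seg 4 [130°–249.7°] simple-harmonic, h=-21: θ=219.9° here. β=89.9, B=119.7. -21/2·(1 − cos(π·0.7510)) = -17.9489 → s = 9.0511

9.0511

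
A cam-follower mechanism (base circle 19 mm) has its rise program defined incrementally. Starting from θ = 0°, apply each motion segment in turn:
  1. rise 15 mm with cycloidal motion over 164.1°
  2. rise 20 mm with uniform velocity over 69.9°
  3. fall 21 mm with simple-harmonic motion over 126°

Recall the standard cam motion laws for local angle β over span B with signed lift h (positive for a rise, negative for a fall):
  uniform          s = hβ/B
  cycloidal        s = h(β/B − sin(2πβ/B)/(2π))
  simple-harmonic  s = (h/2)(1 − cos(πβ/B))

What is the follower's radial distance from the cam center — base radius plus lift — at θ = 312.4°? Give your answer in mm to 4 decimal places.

seg 1 [0°–164.1°] cycloidal, h=15: full span → s += 15 → s = 15.0000
seg 2 [164.1°–234°] uniform, h=20: full span → s += 20 → s = 35.0000
seg 3 [234°–360°] simple-harmonic, h=-21: θ=312.4° here. β=78.4, B=126. -21/2·(1 − cos(π·0.6222)) = -14.4334 → s = 20.5666
radial distance = base radius + s = 19 + 20.5666 = 39.5666

39.5666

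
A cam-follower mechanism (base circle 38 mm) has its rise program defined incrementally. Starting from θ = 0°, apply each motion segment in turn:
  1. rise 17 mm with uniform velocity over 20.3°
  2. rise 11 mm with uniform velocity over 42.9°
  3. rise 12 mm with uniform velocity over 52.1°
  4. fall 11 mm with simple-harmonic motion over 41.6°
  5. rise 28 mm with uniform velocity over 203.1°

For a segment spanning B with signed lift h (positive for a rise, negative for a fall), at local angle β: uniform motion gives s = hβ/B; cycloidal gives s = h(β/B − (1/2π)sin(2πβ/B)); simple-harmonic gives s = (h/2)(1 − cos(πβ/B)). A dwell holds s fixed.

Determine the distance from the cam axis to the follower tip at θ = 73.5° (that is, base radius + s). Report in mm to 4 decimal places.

seg 1 [0°–20.3°] uniform, h=17: full span → s += 17 → s = 17.0000
seg 2 [20.3°–63.2°] uniform, h=11: full span → s += 11 → s = 28.0000
seg 3 [63.2°–115.3°] uniform, h=12: θ=73.5° here. β=10.3, B=52.1. 12·10.3/52.1 = 2.3724 → s = 30.3724
radial distance = base radius + s = 38 + 30.3724 = 68.3724

68.3724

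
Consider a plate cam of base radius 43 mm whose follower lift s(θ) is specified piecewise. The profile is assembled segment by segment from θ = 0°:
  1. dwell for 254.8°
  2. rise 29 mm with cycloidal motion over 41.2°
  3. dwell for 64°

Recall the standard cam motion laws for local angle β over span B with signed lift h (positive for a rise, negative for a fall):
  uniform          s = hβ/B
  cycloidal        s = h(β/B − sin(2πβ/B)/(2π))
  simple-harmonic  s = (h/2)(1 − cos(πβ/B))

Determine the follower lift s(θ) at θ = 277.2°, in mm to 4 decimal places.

seg 1 [0°–254.8°] dwell: s stays 0.0000
seg 2 [254.8°–296°] cycloidal, h=29: θ=277.2° here. β=22.4, B=41.2. 29·(0.5437 − sin(2π·0.5437)/(2π)) = 17.0181 → s = 17.0181

17.0181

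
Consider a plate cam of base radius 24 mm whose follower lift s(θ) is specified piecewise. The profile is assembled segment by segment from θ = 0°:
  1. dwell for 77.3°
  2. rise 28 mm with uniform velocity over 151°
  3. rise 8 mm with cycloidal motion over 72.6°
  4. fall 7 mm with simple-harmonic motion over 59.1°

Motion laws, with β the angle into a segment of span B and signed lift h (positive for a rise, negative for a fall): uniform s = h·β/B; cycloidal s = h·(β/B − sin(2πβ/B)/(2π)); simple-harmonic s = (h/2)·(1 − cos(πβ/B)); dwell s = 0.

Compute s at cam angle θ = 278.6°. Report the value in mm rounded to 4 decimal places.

seg 1 [0°–77.3°] dwell: s stays 0.0000
seg 2 [77.3°–228.3°] uniform, h=28: full span → s += 28 → s = 28.0000
seg 3 [228.3°–300.9°] cycloidal, h=8: θ=278.6° here. β=50.3, B=72.6. 8·(0.6928 − sin(2π·0.6928)/(2π)) = 6.7347 → s = 34.7347

34.7347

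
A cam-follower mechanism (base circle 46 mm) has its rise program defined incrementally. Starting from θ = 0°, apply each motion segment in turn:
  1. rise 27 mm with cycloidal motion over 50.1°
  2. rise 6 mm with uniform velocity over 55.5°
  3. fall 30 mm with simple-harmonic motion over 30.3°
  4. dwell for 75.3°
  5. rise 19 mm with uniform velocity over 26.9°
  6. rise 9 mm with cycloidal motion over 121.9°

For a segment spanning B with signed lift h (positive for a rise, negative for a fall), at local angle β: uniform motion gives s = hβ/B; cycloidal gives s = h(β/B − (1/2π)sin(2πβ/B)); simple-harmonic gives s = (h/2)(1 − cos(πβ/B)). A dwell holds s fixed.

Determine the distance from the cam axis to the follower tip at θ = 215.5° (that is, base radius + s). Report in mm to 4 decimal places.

seg 1 [0°–50.1°] cycloidal, h=27: full span → s += 27 → s = 27.0000
seg 2 [50.1°–105.6°] uniform, h=6: full span → s += 6 → s = 33.0000
seg 3 [105.6°–135.9°] simple-harmonic, h=-30: full span → s += -30 → s = 3.0000
seg 4 [135.9°–211.2°] dwell: s stays 3.0000
seg 5 [211.2°–238.1°] uniform, h=19: θ=215.5° here. β=4.3, B=26.9. 19·4.3/26.9 = 3.0372 → s = 6.0372
radial distance = base radius + s = 46 + 6.0372 = 52.0372

52.0372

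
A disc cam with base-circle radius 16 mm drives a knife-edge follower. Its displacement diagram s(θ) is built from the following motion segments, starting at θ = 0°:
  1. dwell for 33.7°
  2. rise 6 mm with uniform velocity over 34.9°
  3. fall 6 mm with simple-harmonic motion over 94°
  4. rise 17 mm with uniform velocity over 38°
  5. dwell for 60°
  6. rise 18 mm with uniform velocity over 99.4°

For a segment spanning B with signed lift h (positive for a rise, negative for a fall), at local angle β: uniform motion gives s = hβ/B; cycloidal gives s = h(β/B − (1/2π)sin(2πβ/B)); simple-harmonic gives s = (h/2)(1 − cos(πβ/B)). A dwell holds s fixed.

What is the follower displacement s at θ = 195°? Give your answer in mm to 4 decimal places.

seg 1 [0°–33.7°] dwell: s stays 0.0000
seg 2 [33.7°–68.6°] uniform, h=6: full span → s += 6 → s = 6.0000
seg 3 [68.6°–162.6°] simple-harmonic, h=-6: full span → s += -6 → s = 0.0000
seg 4 [162.6°–200.6°] uniform, h=17: θ=195° here. β=32.4, B=38. 17·32.4/38 = 14.4947 → s = 14.4947

14.4947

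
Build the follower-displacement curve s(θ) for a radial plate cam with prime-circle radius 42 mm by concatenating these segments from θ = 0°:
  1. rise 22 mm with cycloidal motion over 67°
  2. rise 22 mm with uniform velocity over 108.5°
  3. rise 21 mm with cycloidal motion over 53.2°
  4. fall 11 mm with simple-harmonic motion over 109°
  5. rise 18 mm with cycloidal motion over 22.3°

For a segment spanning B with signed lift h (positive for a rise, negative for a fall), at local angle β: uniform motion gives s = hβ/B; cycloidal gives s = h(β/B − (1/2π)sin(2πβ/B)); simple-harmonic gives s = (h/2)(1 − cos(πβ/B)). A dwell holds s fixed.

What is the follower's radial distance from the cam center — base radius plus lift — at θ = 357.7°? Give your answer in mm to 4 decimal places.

seg 1 [0°–67°] cycloidal, h=22: full span → s += 22 → s = 22.0000
seg 2 [67°–175.5°] uniform, h=22: full span → s += 22 → s = 44.0000
seg 3 [175.5°–228.7°] cycloidal, h=21: full span → s += 21 → s = 65.0000
seg 4 [228.7°–337.7°] simple-harmonic, h=-11: full span → s += -11 → s = 54.0000
seg 5 [337.7°–360°] cycloidal, h=18: θ=357.7° here. β=20, B=22.3. 18·(0.8969 − sin(2π·0.8969)/(2π)) = 17.8728 → s = 71.8728
radial distance = base radius + s = 42 + 71.8728 = 113.8728

113.8728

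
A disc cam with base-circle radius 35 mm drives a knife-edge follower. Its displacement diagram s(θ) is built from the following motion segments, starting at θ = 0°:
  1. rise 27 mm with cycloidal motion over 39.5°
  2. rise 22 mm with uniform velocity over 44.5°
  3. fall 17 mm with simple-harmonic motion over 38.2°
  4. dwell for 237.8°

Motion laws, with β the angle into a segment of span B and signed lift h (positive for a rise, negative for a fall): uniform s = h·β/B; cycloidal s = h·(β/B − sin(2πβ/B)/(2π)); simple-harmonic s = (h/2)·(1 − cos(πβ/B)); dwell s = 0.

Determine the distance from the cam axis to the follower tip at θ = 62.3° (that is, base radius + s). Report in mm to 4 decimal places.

seg 1 [0°–39.5°] cycloidal, h=27: full span → s += 27 → s = 27.0000
seg 2 [39.5°–84°] uniform, h=22: θ=62.3° here. β=22.8, B=44.5. 22·22.8/44.5 = 11.2719 → s = 38.2719
radial distance = base radius + s = 35 + 38.2719 = 73.2719

73.2719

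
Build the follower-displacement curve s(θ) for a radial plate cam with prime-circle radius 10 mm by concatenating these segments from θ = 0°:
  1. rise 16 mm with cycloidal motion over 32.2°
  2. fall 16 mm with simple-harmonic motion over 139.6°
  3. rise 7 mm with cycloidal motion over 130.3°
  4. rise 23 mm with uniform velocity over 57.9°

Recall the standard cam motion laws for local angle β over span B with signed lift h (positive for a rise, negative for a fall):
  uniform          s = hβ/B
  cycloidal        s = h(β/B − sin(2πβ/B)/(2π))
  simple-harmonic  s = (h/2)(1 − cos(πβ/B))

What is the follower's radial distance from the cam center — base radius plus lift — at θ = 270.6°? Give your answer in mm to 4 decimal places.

seg 1 [0°–32.2°] cycloidal, h=16: full span → s += 16 → s = 16.0000
seg 2 [32.2°–171.8°] simple-harmonic, h=-16: full span → s += -16 → s = 0.0000
seg 3 [171.8°–302.1°] cycloidal, h=7: θ=270.6° here. β=98.8, B=130.3. 7·(0.7583 − sin(2π·0.7583)/(2π)) = 6.4203 → s = 6.4203
radial distance = base radius + s = 10 + 6.4203 = 16.4203

16.4203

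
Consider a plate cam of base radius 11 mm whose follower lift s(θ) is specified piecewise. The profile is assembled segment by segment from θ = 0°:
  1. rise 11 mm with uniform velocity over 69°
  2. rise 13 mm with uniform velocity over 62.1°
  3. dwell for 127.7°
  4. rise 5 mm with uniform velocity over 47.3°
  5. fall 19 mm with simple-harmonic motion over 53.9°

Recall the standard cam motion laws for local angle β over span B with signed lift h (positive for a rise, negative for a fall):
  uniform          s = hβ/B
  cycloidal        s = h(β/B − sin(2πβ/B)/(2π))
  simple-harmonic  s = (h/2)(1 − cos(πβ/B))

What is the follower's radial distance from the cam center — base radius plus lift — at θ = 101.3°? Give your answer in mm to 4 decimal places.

seg 1 [0°–69°] uniform, h=11: full span → s += 11 → s = 11.0000
seg 2 [69°–131.1°] uniform, h=13: θ=101.3° here. β=32.3, B=62.1. 13·32.3/62.1 = 6.7617 → s = 17.7617
radial distance = base radius + s = 11 + 17.7617 = 28.7617

28.7617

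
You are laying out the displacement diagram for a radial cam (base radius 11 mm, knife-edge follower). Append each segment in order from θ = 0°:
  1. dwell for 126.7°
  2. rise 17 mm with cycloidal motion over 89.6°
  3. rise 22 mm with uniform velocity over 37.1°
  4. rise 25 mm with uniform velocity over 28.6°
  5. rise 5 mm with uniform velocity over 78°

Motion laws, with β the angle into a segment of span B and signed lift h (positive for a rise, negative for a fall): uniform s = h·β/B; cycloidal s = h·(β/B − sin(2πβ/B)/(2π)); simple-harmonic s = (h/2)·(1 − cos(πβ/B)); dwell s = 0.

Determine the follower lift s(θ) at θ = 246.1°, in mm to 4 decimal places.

seg 1 [0°–126.7°] dwell: s stays 0.0000
seg 2 [126.7°–216.3°] cycloidal, h=17: full span → s += 17 → s = 17.0000
seg 3 [216.3°–253.4°] uniform, h=22: θ=246.1° here. β=29.8, B=37.1. 22·29.8/37.1 = 17.6712 → s = 34.6712

34.6712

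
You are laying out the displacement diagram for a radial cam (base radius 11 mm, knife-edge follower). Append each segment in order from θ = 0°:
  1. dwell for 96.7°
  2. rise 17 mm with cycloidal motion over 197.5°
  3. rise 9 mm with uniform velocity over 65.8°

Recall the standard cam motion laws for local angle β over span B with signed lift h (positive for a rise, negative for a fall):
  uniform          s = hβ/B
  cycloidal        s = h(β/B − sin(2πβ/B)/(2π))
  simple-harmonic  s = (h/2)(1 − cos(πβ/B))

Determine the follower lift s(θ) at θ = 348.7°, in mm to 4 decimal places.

seg 1 [0°–96.7°] dwell: s stays 0.0000
seg 2 [96.7°–294.2°] cycloidal, h=17: full span → s += 17 → s = 17.0000
seg 3 [294.2°–360°] uniform, h=9: θ=348.7° here. β=54.5, B=65.8. 9·54.5/65.8 = 7.4544 → s = 24.4544

24.4544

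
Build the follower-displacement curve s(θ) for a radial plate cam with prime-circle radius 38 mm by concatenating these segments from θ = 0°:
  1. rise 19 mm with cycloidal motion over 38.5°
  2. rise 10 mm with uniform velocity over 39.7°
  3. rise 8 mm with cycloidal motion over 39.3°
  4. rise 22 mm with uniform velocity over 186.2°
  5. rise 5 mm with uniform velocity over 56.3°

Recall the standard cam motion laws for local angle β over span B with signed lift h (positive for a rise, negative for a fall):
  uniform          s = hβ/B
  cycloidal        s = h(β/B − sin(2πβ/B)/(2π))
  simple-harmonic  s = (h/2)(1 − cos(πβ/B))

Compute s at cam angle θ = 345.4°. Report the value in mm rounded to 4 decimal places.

seg 1 [0°–38.5°] cycloidal, h=19: full span → s += 19 → s = 19.0000
seg 2 [38.5°–78.2°] uniform, h=10: full span → s += 10 → s = 29.0000
seg 3 [78.2°–117.5°] cycloidal, h=8: full span → s += 8 → s = 37.0000
seg 4 [117.5°–303.7°] uniform, h=22: full span → s += 22 → s = 59.0000
seg 5 [303.7°–360°] uniform, h=5: θ=345.4° here. β=41.7, B=56.3. 5·41.7/56.3 = 3.7034 → s = 62.7034

62.7034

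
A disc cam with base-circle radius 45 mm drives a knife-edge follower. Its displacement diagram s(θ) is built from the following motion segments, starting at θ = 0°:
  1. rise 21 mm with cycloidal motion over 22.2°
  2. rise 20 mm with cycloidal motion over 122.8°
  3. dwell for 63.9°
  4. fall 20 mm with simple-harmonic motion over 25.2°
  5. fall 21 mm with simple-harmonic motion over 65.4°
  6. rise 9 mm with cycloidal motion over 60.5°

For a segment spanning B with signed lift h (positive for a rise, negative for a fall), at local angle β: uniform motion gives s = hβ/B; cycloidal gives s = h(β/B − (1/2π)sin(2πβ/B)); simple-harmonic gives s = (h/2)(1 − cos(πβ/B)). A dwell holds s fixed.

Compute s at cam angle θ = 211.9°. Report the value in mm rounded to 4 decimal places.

seg 1 [0°–22.2°] cycloidal, h=21: full span → s += 21 → s = 21.0000
seg 2 [22.2°–145°] cycloidal, h=20: full span → s += 20 → s = 41.0000
seg 3 [145°–208.9°] dwell: s stays 41.0000
seg 4 [208.9°–234.1°] simple-harmonic, h=-20: θ=211.9° here. β=3, B=25.2. -20/2·(1 − cos(π·0.1190)) = -0.6913 → s = 40.3087

40.3087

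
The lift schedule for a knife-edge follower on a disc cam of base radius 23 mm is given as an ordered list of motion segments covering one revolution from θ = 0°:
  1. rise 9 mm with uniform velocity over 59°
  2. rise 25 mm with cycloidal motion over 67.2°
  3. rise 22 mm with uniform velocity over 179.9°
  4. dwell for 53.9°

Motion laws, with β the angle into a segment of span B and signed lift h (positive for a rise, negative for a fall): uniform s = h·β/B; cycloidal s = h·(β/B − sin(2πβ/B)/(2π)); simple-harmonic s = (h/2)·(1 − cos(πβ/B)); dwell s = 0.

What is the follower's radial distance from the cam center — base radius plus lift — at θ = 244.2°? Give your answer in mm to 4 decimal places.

seg 1 [0°–59°] uniform, h=9: full span → s += 9 → s = 9.0000
seg 2 [59°–126.2°] cycloidal, h=25: full span → s += 25 → s = 34.0000
seg 3 [126.2°–306.1°] uniform, h=22: θ=244.2° here. β=118, B=179.9. 22·118/179.9 = 14.4302 → s = 48.4302
radial distance = base radius + s = 23 + 48.4302 = 71.4302

71.4302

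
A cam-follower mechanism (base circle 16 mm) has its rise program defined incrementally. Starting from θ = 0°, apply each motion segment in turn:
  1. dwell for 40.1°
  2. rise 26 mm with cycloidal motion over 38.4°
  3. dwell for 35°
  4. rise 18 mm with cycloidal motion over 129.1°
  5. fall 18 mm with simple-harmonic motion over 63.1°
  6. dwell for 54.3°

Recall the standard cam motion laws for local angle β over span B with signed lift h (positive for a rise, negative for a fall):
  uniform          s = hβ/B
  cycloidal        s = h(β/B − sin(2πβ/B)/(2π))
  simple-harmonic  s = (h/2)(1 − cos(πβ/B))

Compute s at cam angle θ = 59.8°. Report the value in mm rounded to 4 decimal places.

seg 1 [0°–40.1°] dwell: s stays 0.0000
seg 2 [40.1°–78.5°] cycloidal, h=26: θ=59.8° here. β=19.7, B=38.4. 26·(0.5130 − sin(2π·0.5130)/(2π)) = 13.6767 → s = 13.6767

13.6767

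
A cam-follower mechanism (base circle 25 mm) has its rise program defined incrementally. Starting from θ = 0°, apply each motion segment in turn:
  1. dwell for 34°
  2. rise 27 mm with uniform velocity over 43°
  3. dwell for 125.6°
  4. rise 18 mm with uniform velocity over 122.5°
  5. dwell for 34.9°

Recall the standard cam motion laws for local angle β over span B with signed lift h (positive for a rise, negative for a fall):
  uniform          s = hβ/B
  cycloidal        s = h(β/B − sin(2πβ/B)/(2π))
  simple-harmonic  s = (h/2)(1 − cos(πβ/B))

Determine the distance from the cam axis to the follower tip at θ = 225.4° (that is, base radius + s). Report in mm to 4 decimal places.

seg 1 [0°–34°] dwell: s stays 0.0000
seg 2 [34°–77°] uniform, h=27: full span → s += 27 → s = 27.0000
seg 3 [77°–202.6°] dwell: s stays 27.0000
seg 4 [202.6°–325.1°] uniform, h=18: θ=225.4° here. β=22.8, B=122.5. 18·22.8/122.5 = 3.3502 → s = 30.3502
radial distance = base radius + s = 25 + 30.3502 = 55.3502

55.3502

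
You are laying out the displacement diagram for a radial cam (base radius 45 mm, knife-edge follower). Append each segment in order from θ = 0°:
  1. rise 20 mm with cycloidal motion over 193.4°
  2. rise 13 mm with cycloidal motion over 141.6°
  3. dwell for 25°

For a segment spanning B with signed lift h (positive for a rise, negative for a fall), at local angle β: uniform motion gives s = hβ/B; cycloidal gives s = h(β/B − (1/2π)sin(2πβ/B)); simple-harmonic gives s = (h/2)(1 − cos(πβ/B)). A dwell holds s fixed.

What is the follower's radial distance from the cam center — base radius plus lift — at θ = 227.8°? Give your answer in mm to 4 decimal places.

seg 1 [0°–193.4°] cycloidal, h=20: full span → s += 20 → s = 20.0000
seg 2 [193.4°–335°] cycloidal, h=13: θ=227.8° here. β=34.4, B=141.6. 13·(0.2429 − sin(2π·0.2429)/(2π)) = 1.0912 → s = 21.0912
radial distance = base radius + s = 45 + 21.0912 = 66.0912

66.0912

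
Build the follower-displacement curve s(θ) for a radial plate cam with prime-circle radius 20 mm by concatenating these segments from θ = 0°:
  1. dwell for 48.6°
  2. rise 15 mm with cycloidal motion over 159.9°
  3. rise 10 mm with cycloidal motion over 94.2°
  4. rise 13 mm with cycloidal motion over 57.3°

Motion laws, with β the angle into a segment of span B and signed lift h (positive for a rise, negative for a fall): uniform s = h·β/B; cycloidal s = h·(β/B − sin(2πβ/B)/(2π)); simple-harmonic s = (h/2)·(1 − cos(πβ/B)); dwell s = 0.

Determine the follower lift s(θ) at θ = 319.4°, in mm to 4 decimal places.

seg 1 [0°–48.6°] dwell: s stays 0.0000
seg 2 [48.6°–208.5°] cycloidal, h=15: full span → s += 15 → s = 15.0000
seg 3 [208.5°–302.7°] cycloidal, h=10: full span → s += 10 → s = 25.0000
seg 4 [302.7°–360°] cycloidal, h=13: θ=319.4° here. β=16.7, B=57.3. 13·(0.2914 − sin(2π·0.2914)/(2π)) = 1.7896 → s = 26.7896

26.7896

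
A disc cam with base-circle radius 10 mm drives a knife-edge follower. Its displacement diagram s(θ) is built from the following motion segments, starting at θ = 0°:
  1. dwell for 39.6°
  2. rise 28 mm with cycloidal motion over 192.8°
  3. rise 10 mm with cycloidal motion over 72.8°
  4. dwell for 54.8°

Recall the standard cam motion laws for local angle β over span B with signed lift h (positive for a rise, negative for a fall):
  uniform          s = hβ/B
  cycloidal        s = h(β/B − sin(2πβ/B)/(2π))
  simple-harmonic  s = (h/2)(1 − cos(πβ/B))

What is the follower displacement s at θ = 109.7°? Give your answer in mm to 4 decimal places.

seg 1 [0°–39.6°] dwell: s stays 0.0000
seg 2 [39.6°–232.4°] cycloidal, h=28: θ=109.7° here. β=70.1, B=192.8. 28·(0.3636 − sin(2π·0.3636)/(2π)) = 6.8118 → s = 6.8118

6.8118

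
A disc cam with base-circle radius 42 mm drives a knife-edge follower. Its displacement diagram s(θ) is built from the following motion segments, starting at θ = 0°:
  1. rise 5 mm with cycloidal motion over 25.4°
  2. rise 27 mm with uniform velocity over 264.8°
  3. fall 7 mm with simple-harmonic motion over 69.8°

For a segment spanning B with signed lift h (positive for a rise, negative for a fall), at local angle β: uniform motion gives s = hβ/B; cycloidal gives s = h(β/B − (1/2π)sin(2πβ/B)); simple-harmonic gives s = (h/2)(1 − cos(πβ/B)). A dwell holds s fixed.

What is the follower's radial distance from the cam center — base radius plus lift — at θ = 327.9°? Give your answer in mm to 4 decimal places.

seg 1 [0°–25.4°] cycloidal, h=5: full span → s += 5 → s = 5.0000
seg 2 [25.4°–290.2°] uniform, h=27: full span → s += 27 → s = 32.0000
seg 3 [290.2°–360°] simple-harmonic, h=-7: θ=327.9° here. β=37.7, B=69.8. -7/2·(1 − cos(π·0.5401)) = -3.9399 → s = 28.0601
radial distance = base radius + s = 42 + 28.0601 = 70.0601

70.0601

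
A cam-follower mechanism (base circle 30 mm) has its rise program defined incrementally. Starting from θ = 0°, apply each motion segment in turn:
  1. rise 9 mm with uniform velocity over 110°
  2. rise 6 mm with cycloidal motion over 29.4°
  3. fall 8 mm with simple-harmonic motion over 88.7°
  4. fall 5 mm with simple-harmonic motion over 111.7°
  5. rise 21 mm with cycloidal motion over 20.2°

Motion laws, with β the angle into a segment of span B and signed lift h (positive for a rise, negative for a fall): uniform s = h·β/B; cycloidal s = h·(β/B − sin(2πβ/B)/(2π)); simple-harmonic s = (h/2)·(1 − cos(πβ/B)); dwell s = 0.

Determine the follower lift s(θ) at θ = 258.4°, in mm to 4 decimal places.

seg 1 [0°–110°] uniform, h=9: full span → s += 9 → s = 9.0000
seg 2 [110°–139.4°] cycloidal, h=6: full span → s += 6 → s = 15.0000
seg 3 [139.4°–228.1°] simple-harmonic, h=-8: full span → s += -8 → s = 7.0000
seg 4 [228.1°–339.8°] simple-harmonic, h=-5: θ=258.4° here. β=30.3, B=111.7. -5/2·(1 − cos(π·0.2713)) = -0.8542 → s = 6.1458

6.1458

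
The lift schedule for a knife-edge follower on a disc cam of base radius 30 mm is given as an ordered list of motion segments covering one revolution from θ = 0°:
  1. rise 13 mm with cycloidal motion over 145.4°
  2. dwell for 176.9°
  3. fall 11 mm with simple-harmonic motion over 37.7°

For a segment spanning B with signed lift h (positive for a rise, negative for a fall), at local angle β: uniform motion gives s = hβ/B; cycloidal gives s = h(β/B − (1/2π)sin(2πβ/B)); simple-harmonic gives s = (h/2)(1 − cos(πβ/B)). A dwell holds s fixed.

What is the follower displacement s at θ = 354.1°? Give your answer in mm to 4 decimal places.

seg 1 [0°–145.4°] cycloidal, h=13: full span → s += 13 → s = 13.0000
seg 2 [145.4°–322.3°] dwell: s stays 13.0000
seg 3 [322.3°–360°] simple-harmonic, h=-11: θ=354.1° here. β=31.8, B=37.7. -11/2·(1 − cos(π·0.8435)) = -10.3485 → s = 2.6515

2.6515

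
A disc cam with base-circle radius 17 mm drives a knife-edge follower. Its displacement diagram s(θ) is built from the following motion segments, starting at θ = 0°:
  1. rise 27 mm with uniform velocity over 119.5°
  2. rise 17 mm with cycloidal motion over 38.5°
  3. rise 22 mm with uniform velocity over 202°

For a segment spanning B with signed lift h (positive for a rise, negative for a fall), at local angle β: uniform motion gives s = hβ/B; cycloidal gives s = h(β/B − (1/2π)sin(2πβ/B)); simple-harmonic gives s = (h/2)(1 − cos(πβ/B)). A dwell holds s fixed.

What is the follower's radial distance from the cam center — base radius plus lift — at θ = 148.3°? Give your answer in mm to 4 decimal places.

seg 1 [0°–119.5°] uniform, h=27: full span → s += 27 → s = 27.0000
seg 2 [119.5°–158°] cycloidal, h=17: θ=148.3° here. β=28.8, B=38.5. 17·(0.7481 − sin(2π·0.7481)/(2π)) = 15.4223 → s = 42.4223
radial distance = base radius + s = 17 + 42.4223 = 59.4223

59.4223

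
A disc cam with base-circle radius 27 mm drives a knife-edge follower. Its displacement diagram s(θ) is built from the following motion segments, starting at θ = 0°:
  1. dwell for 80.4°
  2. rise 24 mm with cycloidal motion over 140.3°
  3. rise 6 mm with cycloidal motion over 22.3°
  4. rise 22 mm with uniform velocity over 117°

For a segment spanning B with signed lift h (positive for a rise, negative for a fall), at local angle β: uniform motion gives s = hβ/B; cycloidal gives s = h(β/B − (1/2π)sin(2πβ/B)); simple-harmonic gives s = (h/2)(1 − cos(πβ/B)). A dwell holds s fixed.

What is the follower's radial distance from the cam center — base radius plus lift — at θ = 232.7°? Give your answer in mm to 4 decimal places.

seg 1 [0°–80.4°] dwell: s stays 0.0000
seg 2 [80.4°–220.7°] cycloidal, h=24: full span → s += 24 → s = 24.0000
seg 3 [220.7°–243°] cycloidal, h=6: θ=232.7° here. β=12, B=22.3. 6·(0.5381 − sin(2π·0.5381)/(2π)) = 3.4552 → s = 27.4552
radial distance = base radius + s = 27 + 27.4552 = 54.4552

54.4552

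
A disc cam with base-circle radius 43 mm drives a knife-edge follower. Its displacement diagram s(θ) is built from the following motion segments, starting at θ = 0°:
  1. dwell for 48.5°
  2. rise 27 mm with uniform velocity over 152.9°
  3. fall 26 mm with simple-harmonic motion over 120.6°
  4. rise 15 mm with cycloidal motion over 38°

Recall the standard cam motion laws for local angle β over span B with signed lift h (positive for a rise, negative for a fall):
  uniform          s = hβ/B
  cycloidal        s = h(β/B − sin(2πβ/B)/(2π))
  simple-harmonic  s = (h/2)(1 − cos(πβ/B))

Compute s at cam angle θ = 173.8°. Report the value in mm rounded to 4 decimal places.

seg 1 [0°–48.5°] dwell: s stays 0.0000
seg 2 [48.5°–201.4°] uniform, h=27: θ=173.8° here. β=125.3, B=152.9. 27·125.3/152.9 = 22.1262 → s = 22.1262

22.1262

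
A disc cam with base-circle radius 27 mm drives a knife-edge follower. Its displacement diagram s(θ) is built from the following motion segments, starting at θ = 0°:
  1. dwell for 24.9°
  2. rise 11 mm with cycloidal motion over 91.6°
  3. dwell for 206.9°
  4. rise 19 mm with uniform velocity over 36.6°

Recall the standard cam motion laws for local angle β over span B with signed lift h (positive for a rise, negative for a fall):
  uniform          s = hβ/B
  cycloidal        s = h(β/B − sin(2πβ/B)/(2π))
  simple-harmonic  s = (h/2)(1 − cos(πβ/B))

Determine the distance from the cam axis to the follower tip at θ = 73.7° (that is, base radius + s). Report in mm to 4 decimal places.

seg 1 [0°–24.9°] dwell: s stays 0.0000
seg 2 [24.9°–116.5°] cycloidal, h=11: θ=73.7° here. β=48.8, B=91.6. 11·(0.5328 − sin(2π·0.5328)/(2π)) = 6.2180 → s = 6.2180
radial distance = base radius + s = 27 + 6.2180 = 33.2180

33.2180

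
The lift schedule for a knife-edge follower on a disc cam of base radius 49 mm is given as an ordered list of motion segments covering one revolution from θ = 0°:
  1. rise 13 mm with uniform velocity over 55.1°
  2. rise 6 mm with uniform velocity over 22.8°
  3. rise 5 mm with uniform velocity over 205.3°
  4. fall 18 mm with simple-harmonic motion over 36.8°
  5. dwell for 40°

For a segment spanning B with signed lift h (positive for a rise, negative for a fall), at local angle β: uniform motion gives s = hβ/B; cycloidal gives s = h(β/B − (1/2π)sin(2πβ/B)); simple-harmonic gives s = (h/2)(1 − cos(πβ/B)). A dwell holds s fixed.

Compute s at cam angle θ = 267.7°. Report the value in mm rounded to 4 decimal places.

seg 1 [0°–55.1°] uniform, h=13: full span → s += 13 → s = 13.0000
seg 2 [55.1°–77.9°] uniform, h=6: full span → s += 6 → s = 19.0000
seg 3 [77.9°–283.2°] uniform, h=5: θ=267.7° here. β=189.8, B=205.3. 5·189.8/205.3 = 4.6225 → s = 23.6225

23.6225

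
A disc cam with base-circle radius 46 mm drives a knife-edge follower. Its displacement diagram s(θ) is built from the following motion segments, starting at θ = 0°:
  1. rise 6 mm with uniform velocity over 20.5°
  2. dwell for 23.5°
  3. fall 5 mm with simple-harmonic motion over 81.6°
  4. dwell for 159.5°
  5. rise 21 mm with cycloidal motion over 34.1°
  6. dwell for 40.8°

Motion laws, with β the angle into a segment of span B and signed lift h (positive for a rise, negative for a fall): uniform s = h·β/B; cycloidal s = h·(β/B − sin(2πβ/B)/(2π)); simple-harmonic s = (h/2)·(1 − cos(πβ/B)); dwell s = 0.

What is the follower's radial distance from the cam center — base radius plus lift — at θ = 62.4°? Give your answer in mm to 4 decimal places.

seg 1 [0°–20.5°] uniform, h=6: full span → s += 6 → s = 6.0000
seg 2 [20.5°–44°] dwell: s stays 6.0000
seg 3 [44°–125.6°] simple-harmonic, h=-5: θ=62.4° here. β=18.4, B=81.6. -5/2·(1 − cos(π·0.2255)) = -0.6015 → s = 5.3985
radial distance = base radius + s = 46 + 5.3985 = 51.3985

51.3985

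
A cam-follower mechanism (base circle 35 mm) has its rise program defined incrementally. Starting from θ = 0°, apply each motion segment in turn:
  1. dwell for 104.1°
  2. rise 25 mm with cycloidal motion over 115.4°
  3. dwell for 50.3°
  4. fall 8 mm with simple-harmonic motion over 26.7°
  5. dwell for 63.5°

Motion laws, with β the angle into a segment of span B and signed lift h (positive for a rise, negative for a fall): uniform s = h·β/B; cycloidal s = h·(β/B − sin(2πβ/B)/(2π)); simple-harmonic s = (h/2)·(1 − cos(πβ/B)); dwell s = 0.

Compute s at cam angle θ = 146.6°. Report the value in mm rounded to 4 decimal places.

seg 1 [0°–104.1°] dwell: s stays 0.0000
seg 2 [104.1°–219.5°] cycloidal, h=25: θ=146.6° here. β=42.5, B=115.4. 25·(0.3683 − sin(2π·0.3683)/(2π)) = 6.2774 → s = 6.2774

6.2774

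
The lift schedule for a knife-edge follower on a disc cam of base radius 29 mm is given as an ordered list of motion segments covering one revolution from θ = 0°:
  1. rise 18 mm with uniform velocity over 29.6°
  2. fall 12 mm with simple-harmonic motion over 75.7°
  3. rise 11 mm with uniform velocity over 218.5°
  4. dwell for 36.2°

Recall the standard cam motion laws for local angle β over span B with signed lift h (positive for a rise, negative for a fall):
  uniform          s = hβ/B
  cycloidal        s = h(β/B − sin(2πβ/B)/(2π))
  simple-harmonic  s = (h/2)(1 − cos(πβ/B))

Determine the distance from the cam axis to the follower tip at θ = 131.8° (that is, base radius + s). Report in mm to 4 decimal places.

seg 1 [0°–29.6°] uniform, h=18: full span → s += 18 → s = 18.0000
seg 2 [29.6°–105.3°] simple-harmonic, h=-12: full span → s += -12 → s = 6.0000
seg 3 [105.3°–323.8°] uniform, h=11: θ=131.8° here. β=26.5, B=218.5. 11·26.5/218.5 = 1.3341 → s = 7.3341
radial distance = base radius + s = 29 + 7.3341 = 36.3341

36.3341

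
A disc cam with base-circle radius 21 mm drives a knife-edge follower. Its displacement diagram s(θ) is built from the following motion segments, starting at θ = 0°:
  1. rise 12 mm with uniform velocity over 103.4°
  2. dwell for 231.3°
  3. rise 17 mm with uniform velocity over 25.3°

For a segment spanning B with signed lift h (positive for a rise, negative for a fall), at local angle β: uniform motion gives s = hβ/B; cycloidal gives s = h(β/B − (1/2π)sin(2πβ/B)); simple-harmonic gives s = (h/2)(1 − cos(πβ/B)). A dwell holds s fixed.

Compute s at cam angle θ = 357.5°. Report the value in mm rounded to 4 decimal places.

seg 1 [0°–103.4°] uniform, h=12: full span → s += 12 → s = 12.0000
seg 2 [103.4°–334.7°] dwell: s stays 12.0000
seg 3 [334.7°–360°] uniform, h=17: θ=357.5° here. β=22.8, B=25.3. 17·22.8/25.3 = 15.3202 → s = 27.3202

27.3202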